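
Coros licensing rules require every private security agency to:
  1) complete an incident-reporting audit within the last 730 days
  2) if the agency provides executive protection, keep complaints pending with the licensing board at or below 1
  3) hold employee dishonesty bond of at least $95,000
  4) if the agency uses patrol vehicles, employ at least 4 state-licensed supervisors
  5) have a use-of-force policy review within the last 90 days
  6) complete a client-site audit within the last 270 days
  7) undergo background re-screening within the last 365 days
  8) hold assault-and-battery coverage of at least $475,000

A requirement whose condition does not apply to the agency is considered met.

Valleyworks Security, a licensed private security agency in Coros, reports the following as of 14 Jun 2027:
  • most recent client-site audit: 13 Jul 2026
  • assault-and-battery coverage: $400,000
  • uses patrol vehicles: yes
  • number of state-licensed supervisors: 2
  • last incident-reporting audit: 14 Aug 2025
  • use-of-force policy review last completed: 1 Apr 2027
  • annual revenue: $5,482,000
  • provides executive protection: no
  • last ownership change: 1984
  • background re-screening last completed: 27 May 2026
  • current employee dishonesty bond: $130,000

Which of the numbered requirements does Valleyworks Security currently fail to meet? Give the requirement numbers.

4, 6, 7, 8

1. incident-reporting audit 669 days ago vs limit 730 → met
2. condition 'provides executive protection' does not hold → requirement n/a → met
3. employee dishonesty bond $130,000 ≥ $95,000 → met
4. condition 'uses patrol vehicles' holds; state-licensed supervisors 2 < 4 → not met
5. use-of-force policy review 74 days ago vs limit 90 → met
6. client-site audit 336 days ago vs limit 270 → not met
7. background re-screening 383 days ago vs limit 365 → not met
8. assault-and-battery coverage $400,000 < $475,000 → not met
Not met: 4, 6, 7, 8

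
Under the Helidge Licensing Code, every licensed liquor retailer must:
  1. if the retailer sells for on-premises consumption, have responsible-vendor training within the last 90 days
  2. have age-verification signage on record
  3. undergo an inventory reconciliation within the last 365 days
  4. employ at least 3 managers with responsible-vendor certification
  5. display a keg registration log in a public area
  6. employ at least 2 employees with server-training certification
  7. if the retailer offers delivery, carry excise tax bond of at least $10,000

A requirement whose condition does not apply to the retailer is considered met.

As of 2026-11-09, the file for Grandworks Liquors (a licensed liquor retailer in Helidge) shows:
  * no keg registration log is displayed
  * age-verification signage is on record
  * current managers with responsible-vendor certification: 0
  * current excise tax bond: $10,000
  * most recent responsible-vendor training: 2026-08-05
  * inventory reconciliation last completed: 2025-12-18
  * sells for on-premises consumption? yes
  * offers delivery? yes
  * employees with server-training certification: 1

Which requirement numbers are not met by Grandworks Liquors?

1, 4, 5, 6

1. condition 'sells for on-premises consumption' holds; responsible-vendor training 96 days ago vs limit 90 → not met
2. age-verification signage present → met
3. inventory reconciliation 326 days ago vs limit 365 → met
4. managers with responsible-vendor certification 0 < 3 → not met
5. keg registration log absent → not met
6. employees with server-training certification 1 < 2 → not met
7. condition 'offers delivery' holds; excise tax bond $10,000 ≥ $10,000 → met
Not met: 1, 4, 5, 6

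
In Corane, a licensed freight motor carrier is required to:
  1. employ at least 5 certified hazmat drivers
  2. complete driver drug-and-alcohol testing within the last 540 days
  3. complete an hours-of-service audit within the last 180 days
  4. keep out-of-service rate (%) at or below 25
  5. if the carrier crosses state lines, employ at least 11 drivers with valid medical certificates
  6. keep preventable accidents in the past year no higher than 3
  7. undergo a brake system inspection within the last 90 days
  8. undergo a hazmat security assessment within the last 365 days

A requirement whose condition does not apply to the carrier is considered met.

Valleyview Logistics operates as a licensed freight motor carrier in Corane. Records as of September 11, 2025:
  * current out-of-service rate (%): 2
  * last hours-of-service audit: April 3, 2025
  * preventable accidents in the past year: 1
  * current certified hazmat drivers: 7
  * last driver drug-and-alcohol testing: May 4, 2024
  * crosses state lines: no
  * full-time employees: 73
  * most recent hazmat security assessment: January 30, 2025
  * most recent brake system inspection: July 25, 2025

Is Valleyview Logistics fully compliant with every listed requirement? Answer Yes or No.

Yes

1. certified hazmat drivers 7 ≥ 5 → met
2. driver drug-and-alcohol testing 495 days ago vs limit 540 → met
3. hours-of-service audit 161 days ago vs limit 180 → met
4. out-of-service rate (%) 2 ≤ 25 → met
5. condition 'crosses state lines' does not hold → requirement n/a → met
6. preventable accidents in the past year 1 ≤ 3 → met
7. brake system inspection 48 days ago vs limit 90 → met
8. hazmat security assessment 224 days ago vs limit 365 → met
All met.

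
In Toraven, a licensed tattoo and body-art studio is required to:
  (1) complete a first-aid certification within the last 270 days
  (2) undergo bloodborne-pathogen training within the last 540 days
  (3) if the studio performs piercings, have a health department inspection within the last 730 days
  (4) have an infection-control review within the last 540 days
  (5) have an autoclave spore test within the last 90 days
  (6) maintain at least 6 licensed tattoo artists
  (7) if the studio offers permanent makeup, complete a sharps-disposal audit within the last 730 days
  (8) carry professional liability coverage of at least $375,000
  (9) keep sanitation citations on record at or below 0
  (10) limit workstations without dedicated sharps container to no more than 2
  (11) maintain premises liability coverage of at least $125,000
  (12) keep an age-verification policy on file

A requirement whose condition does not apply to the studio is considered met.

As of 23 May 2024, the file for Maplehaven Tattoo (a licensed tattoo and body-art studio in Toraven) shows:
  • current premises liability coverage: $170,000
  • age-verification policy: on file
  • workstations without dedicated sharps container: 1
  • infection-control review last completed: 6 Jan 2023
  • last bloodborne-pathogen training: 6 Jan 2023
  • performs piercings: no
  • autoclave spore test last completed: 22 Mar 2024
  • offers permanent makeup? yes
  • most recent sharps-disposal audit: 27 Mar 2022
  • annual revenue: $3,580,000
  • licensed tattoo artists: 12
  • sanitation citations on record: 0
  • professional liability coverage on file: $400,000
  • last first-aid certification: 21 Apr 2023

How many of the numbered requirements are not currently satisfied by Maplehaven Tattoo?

1. first-aid certification 398 days ago vs limit 270 → not met
2. bloodborne-pathogen training 503 days ago vs limit 540 → met
3. condition 'performs piercings' does not hold → requirement n/a → met
4. infection-control review 503 days ago vs limit 540 → met
5. autoclave spore test 62 days ago vs limit 90 → met
6. licensed tattoo artists 12 ≥ 6 → met
7. condition 'offers permanent makeup' holds; sharps-disposal audit 788 days ago vs limit 730 → not met
8. professional liability coverage $400,000 ≥ $375,000 → met
9. sanitation citations on record 0 ≤ 0 → met
10. workstations without dedicated sharps container 1 ≤ 2 → met
11. premises liability coverage $170,000 ≥ $125,000 → met
12. age-verification policy present → met
Not met: 2 of 12

2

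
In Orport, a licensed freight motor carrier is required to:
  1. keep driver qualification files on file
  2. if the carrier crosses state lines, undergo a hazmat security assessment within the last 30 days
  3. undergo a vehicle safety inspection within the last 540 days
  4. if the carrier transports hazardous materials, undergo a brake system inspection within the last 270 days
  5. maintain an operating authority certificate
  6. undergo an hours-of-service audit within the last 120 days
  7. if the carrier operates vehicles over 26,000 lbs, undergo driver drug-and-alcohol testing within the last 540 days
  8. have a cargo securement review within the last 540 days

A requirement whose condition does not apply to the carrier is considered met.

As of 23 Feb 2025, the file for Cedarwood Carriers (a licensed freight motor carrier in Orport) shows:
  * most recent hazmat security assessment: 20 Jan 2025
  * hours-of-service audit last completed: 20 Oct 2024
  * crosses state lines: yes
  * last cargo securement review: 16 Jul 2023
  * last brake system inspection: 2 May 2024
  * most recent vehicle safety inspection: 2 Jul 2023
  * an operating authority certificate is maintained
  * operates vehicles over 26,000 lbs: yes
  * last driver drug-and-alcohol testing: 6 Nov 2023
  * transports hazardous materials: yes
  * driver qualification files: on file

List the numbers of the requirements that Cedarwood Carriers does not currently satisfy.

1. driver qualification files present → met
2. condition 'crosses state lines' holds; hazmat security assessment 34 days ago vs limit 30 → not met
3. vehicle safety inspection 602 days ago vs limit 540 → not met
4. condition 'transports hazardous materials' holds; brake system inspection 297 days ago vs limit 270 → not met
5. operating authority certificate present → met
6. hours-of-service audit 126 days ago vs limit 120 → not met
7. condition 'operates vehicles over 26,000 lbs' holds; driver drug-and-alcohol testing 475 days ago vs limit 540 → met
8. cargo securement review 588 days ago vs limit 540 → not met
Not met: 2, 3, 4, 6, 8

2, 3, 4, 6, 8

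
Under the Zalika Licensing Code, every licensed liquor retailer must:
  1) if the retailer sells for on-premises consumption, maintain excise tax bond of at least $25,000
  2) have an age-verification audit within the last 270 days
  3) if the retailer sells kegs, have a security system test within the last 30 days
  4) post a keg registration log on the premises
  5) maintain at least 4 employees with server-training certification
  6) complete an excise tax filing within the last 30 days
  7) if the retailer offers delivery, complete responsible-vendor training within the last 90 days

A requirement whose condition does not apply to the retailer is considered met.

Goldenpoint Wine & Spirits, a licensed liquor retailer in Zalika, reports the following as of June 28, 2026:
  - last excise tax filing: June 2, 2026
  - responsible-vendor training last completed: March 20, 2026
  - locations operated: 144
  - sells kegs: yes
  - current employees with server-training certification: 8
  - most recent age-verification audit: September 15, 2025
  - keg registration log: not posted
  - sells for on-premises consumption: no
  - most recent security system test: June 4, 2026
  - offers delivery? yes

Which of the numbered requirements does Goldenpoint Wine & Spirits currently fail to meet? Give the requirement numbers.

2, 4, 7

1. condition 'sells for on-premises consumption' does not hold → requirement n/a → met
2. age-verification audit 286 days ago vs limit 270 → not met
3. condition 'sells kegs' holds; security system test 24 days ago vs limit 30 → met
4. keg registration log absent → not met
5. employees with server-training certification 8 ≥ 4 → met
6. excise tax filing 26 days ago vs limit 30 → met
7. condition 'offers delivery' holds; responsible-vendor training 100 days ago vs limit 90 → not met
Not met: 2, 4, 7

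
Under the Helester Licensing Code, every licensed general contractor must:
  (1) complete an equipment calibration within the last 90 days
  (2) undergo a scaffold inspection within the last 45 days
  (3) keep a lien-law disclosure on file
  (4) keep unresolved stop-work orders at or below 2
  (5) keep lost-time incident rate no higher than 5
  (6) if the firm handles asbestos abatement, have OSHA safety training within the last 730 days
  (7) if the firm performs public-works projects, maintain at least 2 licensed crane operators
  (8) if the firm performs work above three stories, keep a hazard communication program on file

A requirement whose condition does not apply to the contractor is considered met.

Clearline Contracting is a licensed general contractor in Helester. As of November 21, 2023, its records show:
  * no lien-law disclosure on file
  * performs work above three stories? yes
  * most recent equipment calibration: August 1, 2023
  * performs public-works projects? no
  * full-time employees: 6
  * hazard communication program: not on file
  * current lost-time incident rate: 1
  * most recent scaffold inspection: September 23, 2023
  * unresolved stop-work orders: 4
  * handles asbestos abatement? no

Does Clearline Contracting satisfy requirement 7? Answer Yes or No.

7. condition 'performs public-works projects' does not hold → requirement n/a → met

Yes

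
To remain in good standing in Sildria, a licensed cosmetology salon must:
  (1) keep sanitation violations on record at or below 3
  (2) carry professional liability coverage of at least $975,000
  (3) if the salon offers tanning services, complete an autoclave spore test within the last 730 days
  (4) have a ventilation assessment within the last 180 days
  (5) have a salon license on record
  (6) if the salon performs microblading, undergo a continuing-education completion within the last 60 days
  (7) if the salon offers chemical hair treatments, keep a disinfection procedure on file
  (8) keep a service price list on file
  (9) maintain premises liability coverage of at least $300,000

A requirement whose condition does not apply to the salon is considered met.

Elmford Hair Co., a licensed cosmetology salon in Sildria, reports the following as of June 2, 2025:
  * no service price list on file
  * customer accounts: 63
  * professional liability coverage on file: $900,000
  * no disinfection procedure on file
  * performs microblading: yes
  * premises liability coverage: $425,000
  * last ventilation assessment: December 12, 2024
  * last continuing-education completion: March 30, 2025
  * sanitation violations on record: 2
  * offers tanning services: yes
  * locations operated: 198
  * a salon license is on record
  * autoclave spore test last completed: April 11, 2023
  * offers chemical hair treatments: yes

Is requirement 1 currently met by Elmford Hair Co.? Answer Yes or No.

1. sanitation violations on record 2 ≤ 3 → met

Yes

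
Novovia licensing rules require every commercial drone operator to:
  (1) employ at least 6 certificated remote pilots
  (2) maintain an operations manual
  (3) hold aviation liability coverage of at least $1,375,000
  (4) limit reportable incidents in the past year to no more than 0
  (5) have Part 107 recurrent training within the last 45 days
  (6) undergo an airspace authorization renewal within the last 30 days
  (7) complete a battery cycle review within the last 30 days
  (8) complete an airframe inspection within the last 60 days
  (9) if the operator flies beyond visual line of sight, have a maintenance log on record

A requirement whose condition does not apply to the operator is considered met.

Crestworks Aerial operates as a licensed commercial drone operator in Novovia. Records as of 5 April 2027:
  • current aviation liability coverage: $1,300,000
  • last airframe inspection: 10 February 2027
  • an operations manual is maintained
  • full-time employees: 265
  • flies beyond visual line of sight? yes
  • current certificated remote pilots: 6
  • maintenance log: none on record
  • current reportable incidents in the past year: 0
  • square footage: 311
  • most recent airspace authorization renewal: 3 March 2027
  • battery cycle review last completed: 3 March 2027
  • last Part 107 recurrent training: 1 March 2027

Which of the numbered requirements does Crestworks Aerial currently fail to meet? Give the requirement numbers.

1. certificated remote pilots 6 ≥ 6 → met
2. operations manual present → met
3. aviation liability coverage $1,300,000 < $1,375,000 → not met
4. reportable incidents in the past year 0 ≤ 0 → met
5. Part 107 recurrent training 35 days ago vs limit 45 → met
6. airspace authorization renewal 33 days ago vs limit 30 → not met
7. battery cycle review 33 days ago vs limit 30 → not met
8. airframe inspection 54 days ago vs limit 60 → met
9. condition 'flies beyond visual line of sight' holds; maintenance log absent → not met
Not met: 3, 6, 7, 9

3, 6, 7, 9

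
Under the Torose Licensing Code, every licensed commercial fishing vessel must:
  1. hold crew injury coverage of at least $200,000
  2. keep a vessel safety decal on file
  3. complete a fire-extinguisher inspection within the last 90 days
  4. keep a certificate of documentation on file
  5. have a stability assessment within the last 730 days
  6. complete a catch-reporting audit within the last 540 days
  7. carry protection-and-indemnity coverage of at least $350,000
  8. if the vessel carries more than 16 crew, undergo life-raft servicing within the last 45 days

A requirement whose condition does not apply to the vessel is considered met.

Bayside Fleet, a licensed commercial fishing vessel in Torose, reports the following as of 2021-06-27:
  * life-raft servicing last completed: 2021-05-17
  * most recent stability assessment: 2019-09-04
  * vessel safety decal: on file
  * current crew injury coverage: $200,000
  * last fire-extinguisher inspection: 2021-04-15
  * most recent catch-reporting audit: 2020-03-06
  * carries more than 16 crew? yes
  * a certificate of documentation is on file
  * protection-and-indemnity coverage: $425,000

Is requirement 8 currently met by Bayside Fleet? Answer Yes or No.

8. condition 'carries more than 16 crew' holds; life-raft servicing 41 days ago vs limit 45 → met

Yes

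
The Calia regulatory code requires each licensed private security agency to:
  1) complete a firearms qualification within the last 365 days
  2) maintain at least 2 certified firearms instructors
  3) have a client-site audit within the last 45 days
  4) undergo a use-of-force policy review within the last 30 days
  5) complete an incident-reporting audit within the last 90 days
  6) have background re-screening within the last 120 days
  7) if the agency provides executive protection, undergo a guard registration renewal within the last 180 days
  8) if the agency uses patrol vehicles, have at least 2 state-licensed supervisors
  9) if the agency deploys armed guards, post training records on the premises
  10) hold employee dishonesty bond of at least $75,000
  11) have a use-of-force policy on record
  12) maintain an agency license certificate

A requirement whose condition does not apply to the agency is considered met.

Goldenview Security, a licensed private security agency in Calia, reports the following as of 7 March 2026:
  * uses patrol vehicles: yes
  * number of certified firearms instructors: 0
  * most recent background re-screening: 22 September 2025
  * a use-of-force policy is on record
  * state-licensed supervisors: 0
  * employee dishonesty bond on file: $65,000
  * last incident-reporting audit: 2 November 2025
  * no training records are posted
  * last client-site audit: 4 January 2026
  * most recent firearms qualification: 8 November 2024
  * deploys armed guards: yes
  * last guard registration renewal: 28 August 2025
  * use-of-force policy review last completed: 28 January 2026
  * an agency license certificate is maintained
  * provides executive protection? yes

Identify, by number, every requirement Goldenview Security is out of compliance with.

1. firearms qualification 484 days ago vs limit 365 → not met
2. certified firearms instructors 0 < 2 → not met
3. client-site audit 62 days ago vs limit 45 → not met
4. use-of-force policy review 38 days ago vs limit 30 → not met
5. incident-reporting audit 125 days ago vs limit 90 → not met
6. background re-screening 166 days ago vs limit 120 → not met
7. condition 'provides executive protection' holds; guard registration renewal 191 days ago vs limit 180 → not met
8. condition 'uses patrol vehicles' holds; state-licensed supervisors 0 < 2 → not met
9. condition 'deploys armed guards' holds; training records absent → not met
10. employee dishonesty bond $65,000 < $75,000 → not met
11. use-of-force policy present → met
12. agency license certificate present → met
Not met: 1, 2, 3, 4, 5, 6, 7, 8, 9, 10

1, 2, 3, 4, 5, 6, 7, 8, 9, 10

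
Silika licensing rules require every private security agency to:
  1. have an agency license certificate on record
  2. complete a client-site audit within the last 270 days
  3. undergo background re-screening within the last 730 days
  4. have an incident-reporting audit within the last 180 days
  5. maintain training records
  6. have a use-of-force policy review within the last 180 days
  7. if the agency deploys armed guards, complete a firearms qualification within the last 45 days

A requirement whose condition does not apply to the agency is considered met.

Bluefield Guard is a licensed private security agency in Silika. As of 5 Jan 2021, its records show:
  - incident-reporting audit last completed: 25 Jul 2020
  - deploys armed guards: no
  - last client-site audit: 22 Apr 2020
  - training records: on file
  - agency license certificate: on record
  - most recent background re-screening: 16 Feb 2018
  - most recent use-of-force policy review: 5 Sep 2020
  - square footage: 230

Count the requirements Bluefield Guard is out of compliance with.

1. agency license certificate present → met
2. client-site audit 258 days ago vs limit 270 → met
3. background re-screening 1054 days ago vs limit 730 → not met
4. incident-reporting audit 164 days ago vs limit 180 → met
5. training records present → met
6. use-of-force policy review 122 days ago vs limit 180 → met
7. condition 'deploys armed guards' does not hold → requirement n/a → met
Not met: 1 of 7

1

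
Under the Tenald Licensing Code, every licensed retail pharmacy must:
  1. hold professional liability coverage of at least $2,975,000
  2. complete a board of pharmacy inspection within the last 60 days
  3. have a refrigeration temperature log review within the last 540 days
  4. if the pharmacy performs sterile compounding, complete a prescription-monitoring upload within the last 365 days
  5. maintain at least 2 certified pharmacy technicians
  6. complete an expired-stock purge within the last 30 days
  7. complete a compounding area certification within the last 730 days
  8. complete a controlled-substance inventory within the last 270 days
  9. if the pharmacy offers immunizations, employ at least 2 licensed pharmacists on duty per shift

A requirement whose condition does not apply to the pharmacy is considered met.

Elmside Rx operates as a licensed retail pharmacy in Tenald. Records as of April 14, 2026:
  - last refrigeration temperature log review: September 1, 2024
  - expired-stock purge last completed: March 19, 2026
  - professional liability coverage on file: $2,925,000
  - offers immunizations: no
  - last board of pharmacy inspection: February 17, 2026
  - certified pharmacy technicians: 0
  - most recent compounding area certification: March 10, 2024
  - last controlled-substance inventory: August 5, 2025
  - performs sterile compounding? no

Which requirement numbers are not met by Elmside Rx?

1. professional liability coverage $2,925,000 < $2,975,000 → not met
2. board of pharmacy inspection 56 days ago vs limit 60 → met
3. refrigeration temperature log review 590 days ago vs limit 540 → not met
4. condition 'performs sterile compounding' does not hold → requirement n/a → met
5. certified pharmacy technicians 0 < 2 → not met
6. expired-stock purge 26 days ago vs limit 30 → met
7. compounding area certification 765 days ago vs limit 730 → not met
8. controlled-substance inventory 252 days ago vs limit 270 → met
9. condition 'offers immunizations' does not hold → requirement n/a → met
Not met: 1, 3, 5, 7

1, 3, 5, 7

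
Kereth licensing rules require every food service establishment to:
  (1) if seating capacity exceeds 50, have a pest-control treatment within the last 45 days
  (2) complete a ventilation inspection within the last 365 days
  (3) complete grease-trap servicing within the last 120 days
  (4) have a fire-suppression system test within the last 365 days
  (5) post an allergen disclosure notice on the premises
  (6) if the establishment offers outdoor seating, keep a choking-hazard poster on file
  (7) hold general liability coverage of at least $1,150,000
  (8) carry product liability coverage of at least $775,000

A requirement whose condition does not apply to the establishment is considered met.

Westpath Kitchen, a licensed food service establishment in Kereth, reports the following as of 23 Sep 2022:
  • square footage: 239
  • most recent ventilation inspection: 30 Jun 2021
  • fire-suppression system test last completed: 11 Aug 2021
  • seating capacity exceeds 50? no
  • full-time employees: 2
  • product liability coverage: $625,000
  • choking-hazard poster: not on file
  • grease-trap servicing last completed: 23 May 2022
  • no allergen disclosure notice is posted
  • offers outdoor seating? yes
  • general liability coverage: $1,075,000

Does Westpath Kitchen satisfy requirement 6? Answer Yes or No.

No

6. condition 'offers outdoor seating' holds; choking-hazard poster absent → not met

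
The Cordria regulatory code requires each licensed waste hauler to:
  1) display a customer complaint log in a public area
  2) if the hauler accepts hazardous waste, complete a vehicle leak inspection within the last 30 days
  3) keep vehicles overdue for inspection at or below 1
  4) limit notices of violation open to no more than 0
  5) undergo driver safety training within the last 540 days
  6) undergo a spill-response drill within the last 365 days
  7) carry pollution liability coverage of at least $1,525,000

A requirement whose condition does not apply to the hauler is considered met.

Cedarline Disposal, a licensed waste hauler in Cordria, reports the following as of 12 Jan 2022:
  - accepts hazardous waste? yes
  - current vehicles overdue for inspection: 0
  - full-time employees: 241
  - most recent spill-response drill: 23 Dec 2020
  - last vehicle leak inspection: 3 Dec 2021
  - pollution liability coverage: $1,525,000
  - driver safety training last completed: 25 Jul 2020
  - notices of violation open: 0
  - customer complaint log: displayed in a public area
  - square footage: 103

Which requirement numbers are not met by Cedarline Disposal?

2, 6

1. customer complaint log present → met
2. condition 'accepts hazardous waste' holds; vehicle leak inspection 40 days ago vs limit 30 → not met
3. vehicles overdue for inspection 0 ≤ 1 → met
4. notices of violation open 0 ≤ 0 → met
5. driver safety training 536 days ago vs limit 540 → met
6. spill-response drill 385 days ago vs limit 365 → not met
7. pollution liability coverage $1,525,000 ≥ $1,525,000 → met
Not met: 2, 6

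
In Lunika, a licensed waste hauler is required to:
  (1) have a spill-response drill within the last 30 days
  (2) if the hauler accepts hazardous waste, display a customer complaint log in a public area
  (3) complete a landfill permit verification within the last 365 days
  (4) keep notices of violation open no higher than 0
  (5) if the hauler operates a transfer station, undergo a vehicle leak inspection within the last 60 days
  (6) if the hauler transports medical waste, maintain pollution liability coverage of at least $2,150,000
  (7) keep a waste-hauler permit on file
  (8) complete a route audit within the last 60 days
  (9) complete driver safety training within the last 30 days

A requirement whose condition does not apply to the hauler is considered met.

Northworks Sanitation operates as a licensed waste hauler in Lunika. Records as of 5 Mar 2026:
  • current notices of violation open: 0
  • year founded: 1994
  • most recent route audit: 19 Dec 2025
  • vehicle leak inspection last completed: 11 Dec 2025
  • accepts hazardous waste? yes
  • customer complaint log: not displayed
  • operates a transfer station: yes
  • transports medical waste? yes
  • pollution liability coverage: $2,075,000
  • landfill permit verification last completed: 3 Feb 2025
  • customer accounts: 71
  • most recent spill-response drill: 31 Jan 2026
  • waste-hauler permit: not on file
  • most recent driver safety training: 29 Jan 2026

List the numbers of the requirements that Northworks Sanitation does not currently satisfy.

1. spill-response drill 33 days ago vs limit 30 → not met
2. condition 'accepts hazardous waste' holds; customer complaint log absent → not met
3. landfill permit verification 395 days ago vs limit 365 → not met
4. notices of violation open 0 ≤ 0 → met
5. condition 'operates a transfer station' holds; vehicle leak inspection 84 days ago vs limit 60 → not met
6. condition 'transports medical waste' holds; pollution liability coverage $2,075,000 < $2,150,000 → not met
7. waste-hauler permit absent → not met
8. route audit 76 days ago vs limit 60 → not met
9. driver safety training 35 days ago vs limit 30 → not met
Not met: 1, 2, 3, 5, 6, 7, 8, 9

1, 2, 3, 5, 6, 7, 8, 9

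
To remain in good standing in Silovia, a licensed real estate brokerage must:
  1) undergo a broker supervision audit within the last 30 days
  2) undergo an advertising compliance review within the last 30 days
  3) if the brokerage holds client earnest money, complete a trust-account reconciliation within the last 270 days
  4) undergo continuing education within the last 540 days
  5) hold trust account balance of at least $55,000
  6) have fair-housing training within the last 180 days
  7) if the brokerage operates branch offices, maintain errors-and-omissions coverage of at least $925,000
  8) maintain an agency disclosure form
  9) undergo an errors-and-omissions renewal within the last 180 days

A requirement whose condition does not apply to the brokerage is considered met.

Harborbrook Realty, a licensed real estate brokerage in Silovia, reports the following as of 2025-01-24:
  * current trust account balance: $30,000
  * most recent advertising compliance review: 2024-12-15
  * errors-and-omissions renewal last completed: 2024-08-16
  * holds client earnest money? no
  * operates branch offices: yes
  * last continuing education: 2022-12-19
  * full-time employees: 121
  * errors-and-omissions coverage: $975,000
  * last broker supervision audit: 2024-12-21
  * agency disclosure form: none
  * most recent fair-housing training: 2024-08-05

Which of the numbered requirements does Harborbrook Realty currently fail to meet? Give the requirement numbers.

1, 2, 4, 5, 8

1. broker supervision audit 34 days ago vs limit 30 → not met
2. advertising compliance review 40 days ago vs limit 30 → not met
3. condition 'holds client earnest money' does not hold → requirement n/a → met
4. continuing education 767 days ago vs limit 540 → not met
5. trust account balance $30,000 < $55,000 → not met
6. fair-housing training 172 days ago vs limit 180 → met
7. condition 'operates branch offices' holds; errors-and-omissions coverage $975,000 ≥ $925,000 → met
8. agency disclosure form absent → not met
9. errors-and-omissions renewal 161 days ago vs limit 180 → met
Not met: 1, 2, 4, 5, 8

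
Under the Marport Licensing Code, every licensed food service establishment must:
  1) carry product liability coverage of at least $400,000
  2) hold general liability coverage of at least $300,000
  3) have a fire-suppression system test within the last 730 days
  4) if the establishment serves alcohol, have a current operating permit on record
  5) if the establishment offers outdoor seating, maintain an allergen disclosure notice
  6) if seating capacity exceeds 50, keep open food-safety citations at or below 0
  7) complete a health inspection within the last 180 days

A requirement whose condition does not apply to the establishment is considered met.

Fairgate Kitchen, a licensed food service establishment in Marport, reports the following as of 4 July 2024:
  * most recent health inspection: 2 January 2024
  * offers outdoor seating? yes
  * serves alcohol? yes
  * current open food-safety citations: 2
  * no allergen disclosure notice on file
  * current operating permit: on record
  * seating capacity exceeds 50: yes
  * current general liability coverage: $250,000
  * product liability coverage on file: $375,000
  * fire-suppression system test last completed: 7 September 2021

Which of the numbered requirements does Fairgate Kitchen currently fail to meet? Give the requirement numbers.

1. product liability coverage $375,000 < $400,000 → not met
2. general liability coverage $250,000 < $300,000 → not met
3. fire-suppression system test 1031 days ago vs limit 730 → not met
4. condition 'serves alcohol' holds; current operating permit present → met
5. condition 'offers outdoor seating' holds; allergen disclosure notice absent → not met
6. condition 'seating capacity exceeds 50' holds; open food-safety citations 2 > 0 → not met
7. health inspection 184 days ago vs limit 180 → not met
Not met: 1, 2, 3, 5, 6, 7

1, 2, 3, 5, 6, 7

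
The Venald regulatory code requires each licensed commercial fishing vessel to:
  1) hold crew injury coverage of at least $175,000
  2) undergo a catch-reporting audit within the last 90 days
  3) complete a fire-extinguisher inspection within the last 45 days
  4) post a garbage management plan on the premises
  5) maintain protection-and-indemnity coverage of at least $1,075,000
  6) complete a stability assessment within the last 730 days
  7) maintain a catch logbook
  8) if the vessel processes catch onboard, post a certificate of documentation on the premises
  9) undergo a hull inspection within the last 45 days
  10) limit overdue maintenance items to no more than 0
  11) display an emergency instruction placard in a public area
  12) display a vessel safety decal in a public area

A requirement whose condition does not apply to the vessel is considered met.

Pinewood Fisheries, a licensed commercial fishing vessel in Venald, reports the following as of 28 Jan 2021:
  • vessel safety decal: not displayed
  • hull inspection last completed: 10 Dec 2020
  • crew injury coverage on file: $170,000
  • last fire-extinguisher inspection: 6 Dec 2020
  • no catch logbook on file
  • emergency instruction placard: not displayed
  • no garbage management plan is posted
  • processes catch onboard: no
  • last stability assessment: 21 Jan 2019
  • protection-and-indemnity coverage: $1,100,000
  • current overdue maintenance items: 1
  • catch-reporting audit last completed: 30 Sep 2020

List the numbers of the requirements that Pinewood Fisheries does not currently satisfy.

1, 2, 3, 4, 6, 7, 9, 10, 11, 12

1. crew injury coverage $170,000 < $175,000 → not met
2. catch-reporting audit 120 days ago vs limit 90 → not met
3. fire-extinguisher inspection 53 days ago vs limit 45 → not met
4. garbage management plan absent → not met
5. protection-and-indemnity coverage $1,100,000 ≥ $1,075,000 → met
6. stability assessment 738 days ago vs limit 730 → not met
7. catch logbook absent → not met
8. condition 'processes catch onboard' does not hold → requirement n/a → met
9. hull inspection 49 days ago vs limit 45 → not met
10. overdue maintenance items 1 > 0 → not met
11. emergency instruction placard absent → not met
12. vessel safety decal absent → not met
Not met: 1, 2, 3, 4, 6, 7, 9, 10, 11, 12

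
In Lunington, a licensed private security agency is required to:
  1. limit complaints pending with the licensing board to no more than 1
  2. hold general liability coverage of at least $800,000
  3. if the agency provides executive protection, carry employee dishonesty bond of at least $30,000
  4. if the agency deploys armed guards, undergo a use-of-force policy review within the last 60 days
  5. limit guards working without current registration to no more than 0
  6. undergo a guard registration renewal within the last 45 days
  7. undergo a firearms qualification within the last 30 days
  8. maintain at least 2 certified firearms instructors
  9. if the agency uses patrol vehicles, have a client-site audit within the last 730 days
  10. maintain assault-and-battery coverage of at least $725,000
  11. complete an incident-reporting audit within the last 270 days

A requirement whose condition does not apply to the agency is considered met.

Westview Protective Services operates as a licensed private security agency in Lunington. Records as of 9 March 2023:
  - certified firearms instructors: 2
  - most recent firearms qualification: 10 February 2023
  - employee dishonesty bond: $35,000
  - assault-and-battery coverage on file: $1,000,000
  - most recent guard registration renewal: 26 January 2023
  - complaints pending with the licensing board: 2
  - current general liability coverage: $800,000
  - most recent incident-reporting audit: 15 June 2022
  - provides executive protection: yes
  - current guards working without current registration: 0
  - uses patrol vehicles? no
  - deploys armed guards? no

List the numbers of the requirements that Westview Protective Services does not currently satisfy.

1. complaints pending with the licensing board 2 > 1 → not met
2. general liability coverage $800,000 ≥ $800,000 → met
3. condition 'provides executive protection' holds; employee dishonesty bond $35,000 ≥ $30,000 → met
4. condition 'deploys armed guards' does not hold → requirement n/a → met
5. guards working without current registration 0 ≤ 0 → met
6. guard registration renewal 42 days ago vs limit 45 → met
7. firearms qualification 27 days ago vs limit 30 → met
8. certified firearms instructors 2 ≥ 2 → met
9. condition 'uses patrol vehicles' does not hold → requirement n/a → met
10. assault-and-battery coverage $1,000,000 ≥ $725,000 → met
11. incident-reporting audit 267 days ago vs limit 270 → met
Not met: 1

1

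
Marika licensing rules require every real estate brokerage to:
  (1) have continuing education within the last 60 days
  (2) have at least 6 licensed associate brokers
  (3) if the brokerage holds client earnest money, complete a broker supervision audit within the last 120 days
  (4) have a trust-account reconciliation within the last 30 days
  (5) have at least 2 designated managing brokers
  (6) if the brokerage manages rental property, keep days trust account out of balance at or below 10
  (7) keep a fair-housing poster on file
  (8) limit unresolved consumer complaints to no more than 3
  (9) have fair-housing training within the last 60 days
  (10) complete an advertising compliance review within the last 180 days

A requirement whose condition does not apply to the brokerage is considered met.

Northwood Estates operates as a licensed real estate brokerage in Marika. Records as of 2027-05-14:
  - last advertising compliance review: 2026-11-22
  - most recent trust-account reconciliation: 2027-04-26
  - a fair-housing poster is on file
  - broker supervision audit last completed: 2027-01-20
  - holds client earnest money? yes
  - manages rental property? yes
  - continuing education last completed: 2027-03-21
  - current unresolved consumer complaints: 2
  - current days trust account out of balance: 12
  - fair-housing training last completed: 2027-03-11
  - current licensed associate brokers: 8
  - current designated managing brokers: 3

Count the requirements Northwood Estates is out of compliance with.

1. continuing education 54 days ago vs limit 60 → met
2. licensed associate brokers 8 ≥ 6 → met
3. condition 'holds client earnest money' holds; broker supervision audit 114 days ago vs limit 120 → met
4. trust-account reconciliation 18 days ago vs limit 30 → met
5. designated managing brokers 3 ≥ 2 → met
6. condition 'manages rental property' holds; days trust account out of balance 12 > 10 → not met
7. fair-housing poster present → met
8. unresolved consumer complaints 2 ≤ 3 → met
9. fair-housing training 64 days ago vs limit 60 → not met
10. advertising compliance review 173 days ago vs limit 180 → met
Not met: 2 of 10

2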